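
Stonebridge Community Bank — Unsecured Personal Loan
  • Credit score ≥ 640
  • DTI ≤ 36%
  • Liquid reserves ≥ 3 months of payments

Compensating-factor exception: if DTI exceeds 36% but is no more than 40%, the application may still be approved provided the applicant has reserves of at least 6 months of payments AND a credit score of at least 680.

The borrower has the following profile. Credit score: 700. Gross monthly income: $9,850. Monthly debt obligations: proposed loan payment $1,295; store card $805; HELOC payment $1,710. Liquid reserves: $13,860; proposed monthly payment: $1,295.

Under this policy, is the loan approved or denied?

Credit score 700 ≥ 640 (meets base)
Total debts = (1,295 + 805 + 1,710) = 3,810. DTI = 3,810/9,850 = 38.7% > 36% — standard DTI limit exceeded.
Liquid reserves cover 13,860/1,295 = 10.7 months — ≥ 3 required
DTI 38.7% is within the 36%–40% exception band; checking compensating factors.
Reserves 10.7 ≥ 6 months; credit score 700 ≥ 680.
Both override conditions satisfied; DTI exception granted.

Approved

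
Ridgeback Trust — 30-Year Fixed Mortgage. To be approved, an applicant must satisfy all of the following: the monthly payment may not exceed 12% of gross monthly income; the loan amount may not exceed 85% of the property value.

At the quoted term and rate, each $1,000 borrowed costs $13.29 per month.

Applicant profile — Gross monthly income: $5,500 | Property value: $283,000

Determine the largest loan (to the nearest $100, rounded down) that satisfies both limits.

$49,600

Payment cap: 12% × $5,500 = $660/month.
At $13.29 per $1,000, that supports 660/13.29 × 1,000 ≈ $49,661 → $49,600.
LTV cap: 85% × $283,000 = $240,550 → $240,500.
Binding constraint: payment-to-income.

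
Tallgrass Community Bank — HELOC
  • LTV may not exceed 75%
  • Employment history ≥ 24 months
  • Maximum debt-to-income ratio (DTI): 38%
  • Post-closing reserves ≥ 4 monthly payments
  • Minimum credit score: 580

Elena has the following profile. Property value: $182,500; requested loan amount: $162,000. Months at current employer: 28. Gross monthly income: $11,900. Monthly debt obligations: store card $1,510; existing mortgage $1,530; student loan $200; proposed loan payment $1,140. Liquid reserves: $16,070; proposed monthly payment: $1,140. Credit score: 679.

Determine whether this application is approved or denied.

LTV = 162,000/182,500 = 88.8% > 75%
Employment 28 ≥ 24 months
Total monthly debts = (1,510 + 1,530 + 200 + 1,140) = 4,380. Debt-to-income = 4,380/11,900 = 36.8% — meets 38% limit
Reserves: 16,070 ÷ 1,140 = 14.1 months (meets 4-month minimum)
Credit score 679 ≥ 580 (meets)
Fails on LTV.

Denied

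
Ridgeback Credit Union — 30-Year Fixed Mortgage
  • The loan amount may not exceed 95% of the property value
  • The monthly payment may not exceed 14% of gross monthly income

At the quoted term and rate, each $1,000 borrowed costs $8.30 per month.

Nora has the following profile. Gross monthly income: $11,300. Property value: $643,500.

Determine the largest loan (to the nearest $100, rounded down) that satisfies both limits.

Payment cap: 14% × $11,300 = $1,582/month.
At $8.30 per $1,000, that supports 1,582/8.30 × 1,000 ≈ $190,602 → $190,600.
LTV cap: 95% × $643,500 = $611,325 → $611,300.
Binding constraint: payment-to-income.

$190,600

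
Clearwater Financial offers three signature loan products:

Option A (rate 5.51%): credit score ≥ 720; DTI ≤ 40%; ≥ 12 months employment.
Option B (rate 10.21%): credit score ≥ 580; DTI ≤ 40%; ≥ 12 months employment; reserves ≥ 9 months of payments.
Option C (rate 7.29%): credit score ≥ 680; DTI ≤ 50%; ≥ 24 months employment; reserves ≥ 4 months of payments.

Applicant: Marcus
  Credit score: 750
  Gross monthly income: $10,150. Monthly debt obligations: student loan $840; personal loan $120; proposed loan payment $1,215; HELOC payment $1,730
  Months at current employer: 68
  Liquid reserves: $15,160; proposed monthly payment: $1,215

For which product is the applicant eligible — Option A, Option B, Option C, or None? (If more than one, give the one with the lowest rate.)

Option A

Total debts = (840 + 120 + 1,215 + 1,730) = 3,905; DTI = 3,905/10,150 = 38.5%.
Reserves = 15,160/1,215 = 12.5 months.
Option A: score 750 ≥ 720; DTI 38.5% ≤ 40%; employment 68 ≥ 12 mo → qualifies.
Option B: score 750 ≥ 580; DTI 38.5% ≤ 40%; employment 68 ≥ 12 mo; reserves 12.5 ≥ 9 mo → qualifies.
Option C: score 750 ≥ 680; DTI 38.5% ≤ 50%; employment 68 ≥ 24 mo; reserves 12.5 ≥ 4 mo → qualifies.
Qualifying: Option A, Option B, Option C. Lowest rate is 5.51% → Option A.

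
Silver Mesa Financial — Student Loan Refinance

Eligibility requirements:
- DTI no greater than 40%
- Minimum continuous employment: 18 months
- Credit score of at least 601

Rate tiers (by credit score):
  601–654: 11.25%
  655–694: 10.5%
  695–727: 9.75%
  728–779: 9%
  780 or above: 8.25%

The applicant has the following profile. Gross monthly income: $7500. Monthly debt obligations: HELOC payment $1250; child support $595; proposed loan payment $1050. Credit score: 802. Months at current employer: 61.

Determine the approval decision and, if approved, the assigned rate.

Credit score 802 ≥ 601 (meets minimum)
Employment 61 ≥ 18 months
Total monthly debts = (1,250 + 595 + 1,050) = 2,895. Debt-to-income = 2,895/7,500 = 38.6% — meets 40% limit
All requirements met. Score 802 falls in the 780 or above tier → 8.25%.

Approved at 8.25%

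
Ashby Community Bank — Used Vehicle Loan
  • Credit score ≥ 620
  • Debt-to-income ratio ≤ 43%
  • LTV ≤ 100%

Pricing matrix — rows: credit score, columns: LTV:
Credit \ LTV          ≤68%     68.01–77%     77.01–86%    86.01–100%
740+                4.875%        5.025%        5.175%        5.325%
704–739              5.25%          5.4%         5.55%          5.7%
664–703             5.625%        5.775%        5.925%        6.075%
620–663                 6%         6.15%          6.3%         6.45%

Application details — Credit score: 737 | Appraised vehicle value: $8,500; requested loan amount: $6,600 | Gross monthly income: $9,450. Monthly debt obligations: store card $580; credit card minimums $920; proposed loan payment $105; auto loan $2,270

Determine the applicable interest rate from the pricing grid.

5.55%

Credit score 737 ≥ 620; Total monthly debts = (580 + 920 + 105 + 2,270) = 3,875. Debt-to-income = 3,875/9,450 = 41% — meets 43% limit
LTV: 6,600 ÷ 8,500 = 77.6%, within 100% cap
Row: 737 falls in 704–739. Column: 77.6% falls in 77.01–86%. Rate = 5.55%.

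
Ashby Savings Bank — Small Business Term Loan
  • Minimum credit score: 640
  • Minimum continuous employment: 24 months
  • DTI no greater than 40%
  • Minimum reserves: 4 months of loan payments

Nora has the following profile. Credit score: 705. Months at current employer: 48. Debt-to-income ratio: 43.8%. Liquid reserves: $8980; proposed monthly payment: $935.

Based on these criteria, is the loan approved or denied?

Denied

Credit score 705 ≥ 640 (meets)
Employment 48 ≥ 24 months
Debt-to-income 43.8% vs 40% cap — fail
Liquid reserves cover 8,980/935 = 9.6 months — ≥ 4 required
Fails on DTI.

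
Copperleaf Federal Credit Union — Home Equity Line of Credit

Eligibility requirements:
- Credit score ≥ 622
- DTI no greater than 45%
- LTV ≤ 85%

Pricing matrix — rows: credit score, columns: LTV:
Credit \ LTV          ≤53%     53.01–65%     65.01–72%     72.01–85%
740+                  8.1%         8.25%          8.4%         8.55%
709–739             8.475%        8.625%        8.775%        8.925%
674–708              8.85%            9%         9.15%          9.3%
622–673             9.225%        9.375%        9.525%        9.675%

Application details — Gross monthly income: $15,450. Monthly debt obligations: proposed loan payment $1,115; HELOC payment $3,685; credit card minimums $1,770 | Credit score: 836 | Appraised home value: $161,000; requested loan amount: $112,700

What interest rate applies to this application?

8.4%

Credit score 836 ≥ 622; Total monthly debts = (1,115 + 3,685 + 1,770) = 6,570. DTI = 6,570/15,450 = 42.5% ≤ 45%
LTV: 112,700 ÷ 161,000 = 70%, within 85% cap
Row: 836 falls in 740+. Column: 70% falls in 65.01–72%. Rate = 8.4%.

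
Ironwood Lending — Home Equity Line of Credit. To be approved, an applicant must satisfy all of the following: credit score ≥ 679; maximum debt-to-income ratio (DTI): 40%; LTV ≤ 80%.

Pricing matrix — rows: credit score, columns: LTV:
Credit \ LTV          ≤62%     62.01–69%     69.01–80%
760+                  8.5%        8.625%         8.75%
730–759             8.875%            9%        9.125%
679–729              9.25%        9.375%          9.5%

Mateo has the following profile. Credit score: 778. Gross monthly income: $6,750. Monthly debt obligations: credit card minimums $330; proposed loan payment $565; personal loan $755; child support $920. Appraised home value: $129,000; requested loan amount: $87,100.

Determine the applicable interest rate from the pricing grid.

Credit score 778 ≥ 679; Total monthly debts = (330 + 565 + 755 + 920) = 2,570. DTI = 2,570/6,750 = 38.1% ≤ 40%
Loan-to-value = 87,100/129,000 = 67.5% — pass (80% max)
Credit 778 → row 760+; LTV 67.5% → column 62.01–69%. Grid cell → 8.625%.

8.625%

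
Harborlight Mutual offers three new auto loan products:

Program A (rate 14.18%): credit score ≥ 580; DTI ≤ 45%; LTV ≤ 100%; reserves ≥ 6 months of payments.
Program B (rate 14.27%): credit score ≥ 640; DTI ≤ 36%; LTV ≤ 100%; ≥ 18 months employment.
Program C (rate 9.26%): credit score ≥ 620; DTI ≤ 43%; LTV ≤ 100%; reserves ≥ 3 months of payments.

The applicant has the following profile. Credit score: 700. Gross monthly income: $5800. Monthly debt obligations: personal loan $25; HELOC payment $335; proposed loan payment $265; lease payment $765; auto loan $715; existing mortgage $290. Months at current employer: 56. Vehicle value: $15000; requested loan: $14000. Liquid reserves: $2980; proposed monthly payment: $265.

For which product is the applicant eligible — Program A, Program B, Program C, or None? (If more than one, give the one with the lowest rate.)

Program C

Total debts = (25 + 335 + 265 + 765 + 715 + 290) = 2,395; DTI = 2,395/5,800 = 41.3%.
LTV = 14,000/15,000 = 93.3%.
Reserves = 2,980/265 = 11.2 months.
Program A: score 700 ≥ 580; DTI 41.3% ≤ 45%; LTV 93.3% ≤ 100%; reserves 11.2 ≥ 6 mo → qualifies.
Program B: score 700 ≥ 640; DTI 41.3% > 36%; LTV 93.3% ≤ 100%; employment 56 ≥ 18 mo → does not qualify.
Program C: score 700 ≥ 620; DTI 41.3% ≤ 43%; LTV 93.3% ≤ 100%; reserves 11.2 ≥ 3 mo → qualifies.
Qualifying: Program A, Program C. Lowest rate is 9.26% → Program C.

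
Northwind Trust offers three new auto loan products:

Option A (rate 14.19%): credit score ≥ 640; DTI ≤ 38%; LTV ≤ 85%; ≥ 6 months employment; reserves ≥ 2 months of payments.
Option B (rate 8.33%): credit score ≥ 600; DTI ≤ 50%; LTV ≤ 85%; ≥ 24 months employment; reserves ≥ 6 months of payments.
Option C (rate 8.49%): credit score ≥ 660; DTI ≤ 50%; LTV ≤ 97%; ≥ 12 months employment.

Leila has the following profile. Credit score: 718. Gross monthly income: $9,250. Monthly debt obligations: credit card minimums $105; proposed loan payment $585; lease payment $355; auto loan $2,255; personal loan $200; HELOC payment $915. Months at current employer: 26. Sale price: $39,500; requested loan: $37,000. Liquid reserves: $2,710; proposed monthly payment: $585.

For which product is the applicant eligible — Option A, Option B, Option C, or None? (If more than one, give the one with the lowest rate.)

Total debts = (105 + 585 + 355 + 2,255 + 200 + 915) = 4,415; DTI = 4,415/9,250 = 47.7%.
LTV = 37,000/39,500 = 93.7%.
Reserves = 2,710/585 = 4.6 months.
Option A: score 718 ≥ 640; DTI 47.7% > 38%; LTV 93.7% > 85%; employment 26 ≥ 6 mo; reserves 4.6 ≥ 2 mo → does not qualify.
Option B: score 718 ≥ 600; DTI 47.7% ≤ 50%; LTV 93.7% > 85%; employment 26 ≥ 24 mo; reserves 4.6 < 6 mo → does not qualify.
Option C: score 718 ≥ 660; DTI 47.7% ≤ 50%; LTV 93.7% ≤ 97%; employment 26 ≥ 12 mo → qualifies.

Option C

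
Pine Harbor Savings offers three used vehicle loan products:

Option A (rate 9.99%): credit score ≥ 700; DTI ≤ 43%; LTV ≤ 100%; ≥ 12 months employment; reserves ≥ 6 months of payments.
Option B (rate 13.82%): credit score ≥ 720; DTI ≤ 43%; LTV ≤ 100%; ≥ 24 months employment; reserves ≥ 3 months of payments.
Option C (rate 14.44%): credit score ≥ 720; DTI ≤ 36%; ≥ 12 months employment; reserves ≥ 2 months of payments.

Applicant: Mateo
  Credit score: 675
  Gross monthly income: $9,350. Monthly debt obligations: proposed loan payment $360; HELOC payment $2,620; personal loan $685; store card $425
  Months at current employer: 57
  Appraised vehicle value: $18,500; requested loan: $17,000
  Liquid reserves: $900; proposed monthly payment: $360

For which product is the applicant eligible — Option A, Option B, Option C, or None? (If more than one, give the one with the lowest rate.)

None

Total debts = (360 + 2,620 + 685 + 425) = 4,090; DTI = 4,090/9,350 = 43.7%.
LTV = 17,000/18,500 = 91.9%.
Reserves = 900/360 = 2.5 months.
Option A: score 675 < 700; DTI 43.7% > 43%; LTV 91.9% ≤ 100%; employment 57 ≥ 12 mo; reserves 2.5 < 6 mo → does not qualify.
Option B: score 675 < 720; DTI 43.7% > 43%; LTV 91.9% ≤ 100%; employment 57 ≥ 24 mo; reserves 2.5 < 3 mo → does not qualify.
Option C: score 675 < 720; DTI 43.7% > 36%; employment 57 ≥ 12 mo; reserves 2.5 ≥ 2 mo → does not qualify.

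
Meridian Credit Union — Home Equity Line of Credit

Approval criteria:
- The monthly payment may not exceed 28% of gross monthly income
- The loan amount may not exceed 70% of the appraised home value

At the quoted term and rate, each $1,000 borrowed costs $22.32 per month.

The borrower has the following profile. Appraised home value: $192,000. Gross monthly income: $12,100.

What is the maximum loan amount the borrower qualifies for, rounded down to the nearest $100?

Payment cap: 28% × $12,100 = $3,388/month.
At $22.32 per $1,000, that supports 3,388/22.32 × 1,000 ≈ $151,792 → $151,700.
LTV cap: 70% × $192,000 = $134,400 → $134,400.
Binding constraint: loan-to-value.

$134,400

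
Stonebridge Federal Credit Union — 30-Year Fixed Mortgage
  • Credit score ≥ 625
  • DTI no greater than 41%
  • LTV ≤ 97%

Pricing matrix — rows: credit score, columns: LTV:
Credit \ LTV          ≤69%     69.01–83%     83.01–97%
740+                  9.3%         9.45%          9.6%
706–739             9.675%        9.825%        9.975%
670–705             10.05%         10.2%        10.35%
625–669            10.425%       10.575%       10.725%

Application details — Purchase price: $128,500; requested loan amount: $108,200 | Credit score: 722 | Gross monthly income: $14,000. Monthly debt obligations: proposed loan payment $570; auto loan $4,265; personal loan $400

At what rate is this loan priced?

Credit score 722 ≥ 625; Total monthly debts = (570 + 4,265 + 400) = 5,235. DTI = 5,235/14,000 = 37.4% ≤ 41%
LTV: 108,200 ÷ 128,500 = 84.2%, within 97% cap
Credit 722 → row 706–739; LTV 84.2% → column 83.01–97%. Grid cell → 9.975%.

9.975%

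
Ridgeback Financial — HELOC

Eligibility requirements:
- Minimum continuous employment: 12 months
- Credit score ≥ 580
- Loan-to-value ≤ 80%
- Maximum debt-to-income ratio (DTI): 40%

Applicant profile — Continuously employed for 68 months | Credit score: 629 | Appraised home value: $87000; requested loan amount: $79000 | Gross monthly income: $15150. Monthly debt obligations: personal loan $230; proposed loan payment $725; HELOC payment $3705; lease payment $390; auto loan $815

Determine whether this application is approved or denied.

Employment 68 ≥ 12 months
Credit score 629 ≥ 580 (meets)
LTV = 79,000/87,000 = 90.8% > 80%
Total monthly debts = (230 + 725 + 3,705 + 390 + 815) = 5,865. DTI = 5,865/15,150 = 38.7% ≤ 40%
Fails on LTV.

Denied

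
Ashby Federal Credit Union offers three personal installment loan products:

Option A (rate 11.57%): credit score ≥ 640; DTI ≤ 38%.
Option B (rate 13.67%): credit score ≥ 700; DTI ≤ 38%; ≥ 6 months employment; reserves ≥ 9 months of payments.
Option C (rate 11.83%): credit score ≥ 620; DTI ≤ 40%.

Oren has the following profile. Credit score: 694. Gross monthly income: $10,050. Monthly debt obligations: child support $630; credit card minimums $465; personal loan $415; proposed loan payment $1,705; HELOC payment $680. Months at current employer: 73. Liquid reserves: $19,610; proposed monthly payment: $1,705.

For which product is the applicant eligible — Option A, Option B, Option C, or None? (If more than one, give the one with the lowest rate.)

Option C

Total debts = (630 + 465 + 415 + 1,705 + 680) = 3,895; DTI = 3,895/10,050 = 38.8%.
Reserves = 19,610/1,705 = 11.5 months.
Option A: score 694 ≥ 640; DTI 38.8% > 38% → does not qualify.
Option B: score 694 < 700; DTI 38.8% > 38%; employment 73 ≥ 6 mo; reserves 11.5 ≥ 9 mo → does not qualify.
Option C: score 694 ≥ 620; DTI 38.8% ≤ 40% → qualifies.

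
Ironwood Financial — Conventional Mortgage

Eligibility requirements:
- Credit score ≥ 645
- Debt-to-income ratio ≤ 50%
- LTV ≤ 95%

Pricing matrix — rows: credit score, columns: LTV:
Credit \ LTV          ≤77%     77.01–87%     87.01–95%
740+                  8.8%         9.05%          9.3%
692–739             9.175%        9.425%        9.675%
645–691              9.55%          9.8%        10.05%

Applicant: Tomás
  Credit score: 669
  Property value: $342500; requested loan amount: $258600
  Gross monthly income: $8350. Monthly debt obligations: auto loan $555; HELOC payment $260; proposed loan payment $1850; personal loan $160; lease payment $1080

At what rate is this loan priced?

9.55%

Credit score 669 ≥ 645; Total monthly debts = (555 + 260 + 1,850 + 160 + 1,080) = 3,905. DTI: 3,905 ÷ 8,350 = 46.8%, within the 50% cap
LTV = 258,600/342,500 = 75.5% ≤ 95%
Row: 669 falls in 645–691. Column: 75.5% falls in ≤77%. Rate = 9.55%.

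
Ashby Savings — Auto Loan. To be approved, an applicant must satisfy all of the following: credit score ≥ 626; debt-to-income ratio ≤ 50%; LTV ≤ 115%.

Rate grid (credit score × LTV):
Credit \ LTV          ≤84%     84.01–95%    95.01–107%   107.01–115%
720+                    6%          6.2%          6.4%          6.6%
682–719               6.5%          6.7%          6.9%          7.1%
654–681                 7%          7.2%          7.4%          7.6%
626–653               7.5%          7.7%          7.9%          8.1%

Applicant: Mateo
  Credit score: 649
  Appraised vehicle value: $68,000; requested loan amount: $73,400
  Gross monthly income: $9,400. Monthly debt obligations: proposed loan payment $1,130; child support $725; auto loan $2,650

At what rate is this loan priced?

8.1%

Credit score 649 ≥ 626; Total monthly debts = (1,130 + 725 + 2,650) = 4,505. DTI = 4,505/9,400 = 47.9% ≤ 50%
LTV = 73,400/68,000 = 107.9% ≤ 115%
Row: 649 falls in 626–653. Column: 107.9% falls in 107.01–115%. Rate = 8.1%.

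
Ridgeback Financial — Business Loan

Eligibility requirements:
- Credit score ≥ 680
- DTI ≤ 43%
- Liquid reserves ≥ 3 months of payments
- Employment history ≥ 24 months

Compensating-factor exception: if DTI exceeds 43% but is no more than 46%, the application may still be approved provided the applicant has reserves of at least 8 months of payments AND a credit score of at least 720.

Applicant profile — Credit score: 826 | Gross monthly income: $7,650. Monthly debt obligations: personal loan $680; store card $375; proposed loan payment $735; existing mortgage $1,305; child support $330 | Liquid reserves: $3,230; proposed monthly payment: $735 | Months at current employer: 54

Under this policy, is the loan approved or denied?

Denied

Credit score 826 ≥ 680 (meets base)
Total debts = (680 + 375 + 735 + 1,305 + 330) = 3,425. DTI: 3,425 ÷ 7,650 = 44.8%, over the 43% base limit.
Reserves: 3,230 ÷ 735 = 4.4 months (meets 3-month minimum)
Employment 54 ≥ 24 months
44.8% falls in the override range (43%–46%), so the compensating-factor test applies.
Override check — reserves: 4.4 mo (short of 8); score: 826 (ok).
Override conditions not both satisfied; exception does not apply.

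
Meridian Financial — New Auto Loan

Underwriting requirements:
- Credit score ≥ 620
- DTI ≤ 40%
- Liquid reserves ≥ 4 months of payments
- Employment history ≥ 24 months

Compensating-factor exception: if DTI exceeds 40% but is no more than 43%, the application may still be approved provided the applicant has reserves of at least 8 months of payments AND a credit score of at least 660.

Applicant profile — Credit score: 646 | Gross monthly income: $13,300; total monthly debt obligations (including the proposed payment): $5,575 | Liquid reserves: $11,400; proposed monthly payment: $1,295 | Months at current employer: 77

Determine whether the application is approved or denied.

Credit score 646 ≥ 620 (meets base)
DTI: 5,575 ÷ 13,300 = 41.9%, over the 40% base limit.
Reserves: 11,400 ÷ 1,295 = 8.8 months (meets 4-month minimum)
Employment 77 ≥ 24 months
41.9% falls in the override range (40%–43%), so the compensating-factor test applies.
Reserves 8.8 ≥ 8 months; credit score 646 < 660.
Override conditions not both satisfied; exception does not apply.

Denied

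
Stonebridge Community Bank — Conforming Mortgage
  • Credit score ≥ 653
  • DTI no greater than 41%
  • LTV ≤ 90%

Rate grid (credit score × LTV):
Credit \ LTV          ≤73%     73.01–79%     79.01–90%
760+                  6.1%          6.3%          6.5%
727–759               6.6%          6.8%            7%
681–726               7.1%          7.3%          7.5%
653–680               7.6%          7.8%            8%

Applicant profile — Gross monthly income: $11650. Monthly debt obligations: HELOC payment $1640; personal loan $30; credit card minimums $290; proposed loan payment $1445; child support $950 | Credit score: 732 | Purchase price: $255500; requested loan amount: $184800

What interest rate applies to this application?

6.6%

Credit score 732 ≥ 653; Total monthly debts = (1,640 + 30 + 290 + 1,445 + 950) = 4,355. Debt-to-income = 4,355/11,650 = 37.4% — meets 41% limit
LTV = 184,800/255,500 = 72.3% ≤ 90%
Credit 732 → row 727–759; LTV 72.3% → column ≤73%. Grid cell → 6.6%.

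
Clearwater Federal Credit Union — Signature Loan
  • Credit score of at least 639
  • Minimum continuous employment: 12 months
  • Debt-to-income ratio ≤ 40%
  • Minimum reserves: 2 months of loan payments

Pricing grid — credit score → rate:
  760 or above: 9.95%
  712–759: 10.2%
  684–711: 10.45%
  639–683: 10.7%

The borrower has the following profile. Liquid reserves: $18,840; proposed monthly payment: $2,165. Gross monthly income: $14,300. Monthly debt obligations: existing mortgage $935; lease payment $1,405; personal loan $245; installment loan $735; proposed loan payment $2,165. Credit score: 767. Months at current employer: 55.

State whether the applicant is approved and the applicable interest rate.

Credit score 767 ≥ 639 (meets minimum)
Employment 55 ≥ 12 months
Total monthly debts = (935 + 1,405 + 245 + 735 + 2,165) = 5,485. DTI: 5,485 ÷ 14,300 = 38.4%, within the 40% cap
Reserves: 18,840 ÷ 2,165 = 8.7 months (meets 2-month minimum)
All requirements met. Score 767 falls in the 760 or above tier → 9.95%.

Approved at 9.95%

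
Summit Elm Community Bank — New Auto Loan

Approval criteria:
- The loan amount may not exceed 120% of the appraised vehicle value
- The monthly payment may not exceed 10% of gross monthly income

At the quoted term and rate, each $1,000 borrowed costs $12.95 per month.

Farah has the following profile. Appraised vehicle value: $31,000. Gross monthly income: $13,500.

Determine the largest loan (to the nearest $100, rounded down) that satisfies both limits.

$37,200

Payment cap: 10% × $13,500 = $1,350/month.
At $12.95 per $1,000, that supports 1,350/12.95 × 1,000 ≈ $104,247 → $104,200.
LTV cap: 120% × $31,000 = $37,200 → $37,200.
Binding constraint: loan-to-value.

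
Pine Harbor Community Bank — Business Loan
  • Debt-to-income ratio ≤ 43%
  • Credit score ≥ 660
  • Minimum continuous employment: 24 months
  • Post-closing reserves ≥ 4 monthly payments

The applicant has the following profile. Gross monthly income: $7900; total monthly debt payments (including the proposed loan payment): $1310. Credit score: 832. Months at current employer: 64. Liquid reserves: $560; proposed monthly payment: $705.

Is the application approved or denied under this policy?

Denied

DTI = 1,310/7,900 = 16.6% ≤ 43%
Credit score 832 ≥ 660 (meets)
Employment 64 ≥ 24 months
Reserves: 560 ÷ 705 = 0.8 months (below 4-month minimum)
Fails on reserves.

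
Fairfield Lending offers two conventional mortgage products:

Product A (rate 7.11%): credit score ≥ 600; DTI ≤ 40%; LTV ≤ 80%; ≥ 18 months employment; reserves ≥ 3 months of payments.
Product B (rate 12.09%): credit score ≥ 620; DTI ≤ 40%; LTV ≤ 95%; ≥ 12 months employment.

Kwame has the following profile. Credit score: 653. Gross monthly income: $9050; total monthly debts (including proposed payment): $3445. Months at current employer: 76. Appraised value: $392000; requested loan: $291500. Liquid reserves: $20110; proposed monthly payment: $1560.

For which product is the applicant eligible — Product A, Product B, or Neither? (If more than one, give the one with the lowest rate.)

Product A

DTI = 3,445/9,050 = 38.1%.
LTV = 291,500/392,000 = 74.4%.
Reserves = 20,110/1,560 = 12.9 months.
Product A: score 653 ≥ 600; DTI 38.1% ≤ 40%; LTV 74.4% ≤ 80%; employment 76 ≥ 18 mo; reserves 12.9 ≥ 3 mo → qualifies.
Product B: score 653 ≥ 620; DTI 38.1% ≤ 40%; LTV 74.4% ≤ 95%; employment 76 ≥ 12 mo → qualifies.
Qualifying: Product A, Product B. Lowest rate is 7.11% → Product A.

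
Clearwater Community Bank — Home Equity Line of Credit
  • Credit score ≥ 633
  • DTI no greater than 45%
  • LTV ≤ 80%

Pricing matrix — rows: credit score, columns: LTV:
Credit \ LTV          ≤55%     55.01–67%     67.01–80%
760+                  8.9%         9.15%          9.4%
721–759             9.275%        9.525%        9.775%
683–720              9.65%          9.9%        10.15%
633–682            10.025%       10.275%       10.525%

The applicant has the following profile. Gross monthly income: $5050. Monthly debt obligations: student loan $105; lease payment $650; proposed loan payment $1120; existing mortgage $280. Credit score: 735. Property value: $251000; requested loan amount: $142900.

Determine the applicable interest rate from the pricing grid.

9.525%

Credit score 735 ≥ 633; Total monthly debts = (105 + 650 + 1,120 + 280) = 2,155. Debt-to-income = 2,155/5,050 = 42.7% — meets 45% limit
LTV = 142,900/251,000 = 56.9% ≤ 80%
Row: 735 falls in 721–759. Column: 56.9% falls in 55.01–67%. Rate = 9.525%.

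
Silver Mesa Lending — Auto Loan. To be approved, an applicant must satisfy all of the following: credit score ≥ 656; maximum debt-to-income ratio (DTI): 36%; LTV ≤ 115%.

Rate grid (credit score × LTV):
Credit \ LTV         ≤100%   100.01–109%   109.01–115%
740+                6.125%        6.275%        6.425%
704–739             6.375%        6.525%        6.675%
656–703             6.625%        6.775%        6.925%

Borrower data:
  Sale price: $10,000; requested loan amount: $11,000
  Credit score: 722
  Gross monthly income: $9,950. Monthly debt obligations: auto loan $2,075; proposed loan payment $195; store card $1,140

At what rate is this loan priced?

6.675%

Credit score 722 ≥ 656; Total monthly debts = (2,075 + 195 + 1,140) = 3,410. DTI = 3,410/9,950 = 34.3% ≤ 36%
Loan-to-value = 11,000/10,000 = 110% — pass (115% max)
Score 722 is in the 704–739 band; LTV 110% is in the 109.01–115% band → 6.675%.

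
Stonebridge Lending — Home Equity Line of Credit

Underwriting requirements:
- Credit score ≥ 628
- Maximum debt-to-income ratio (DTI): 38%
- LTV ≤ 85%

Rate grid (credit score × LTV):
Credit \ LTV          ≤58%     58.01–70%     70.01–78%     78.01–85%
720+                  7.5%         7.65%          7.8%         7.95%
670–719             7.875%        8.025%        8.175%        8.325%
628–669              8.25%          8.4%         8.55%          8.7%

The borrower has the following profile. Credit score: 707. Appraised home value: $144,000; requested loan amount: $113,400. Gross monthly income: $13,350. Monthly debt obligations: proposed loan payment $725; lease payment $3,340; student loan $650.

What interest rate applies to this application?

Credit score 707 ≥ 628; Total monthly debts = (725 + 3,340 + 650) = 4,715. Debt-to-income = 4,715/13,350 = 35.3% — meets 38% limit
LTV = 113,400/144,000 = 78.8% ≤ 85%
Row: 707 falls in 670–719. Column: 78.8% falls in 78.01–85%. Rate = 8.325%.

8.325%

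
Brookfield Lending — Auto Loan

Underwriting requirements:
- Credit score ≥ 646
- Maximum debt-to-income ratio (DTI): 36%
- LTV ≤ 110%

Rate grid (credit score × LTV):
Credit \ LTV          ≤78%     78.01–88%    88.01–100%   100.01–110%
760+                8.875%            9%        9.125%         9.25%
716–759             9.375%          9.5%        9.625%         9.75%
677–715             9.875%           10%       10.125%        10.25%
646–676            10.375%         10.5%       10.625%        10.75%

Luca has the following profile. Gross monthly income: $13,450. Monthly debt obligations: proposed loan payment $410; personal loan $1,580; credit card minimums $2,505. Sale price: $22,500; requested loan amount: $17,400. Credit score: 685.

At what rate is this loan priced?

9.875%

Credit score 685 ≥ 646; Total monthly debts = (410 + 1,580 + 2,505) = 4,495. DTI = 4,495/13,450 = 33.4% ≤ 36%
Loan-to-value = 17,400/22,500 = 77.3% — pass (110% max)
Row: 685 falls in 677–715. Column: 77.3% falls in ≤78%. Rate = 9.875%.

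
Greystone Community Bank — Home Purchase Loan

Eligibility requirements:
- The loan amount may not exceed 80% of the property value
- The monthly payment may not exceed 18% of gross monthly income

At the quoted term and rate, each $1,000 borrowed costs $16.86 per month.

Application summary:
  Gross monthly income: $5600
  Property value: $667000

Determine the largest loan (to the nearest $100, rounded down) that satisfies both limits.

Payment cap: 18% × $5,600 = $1,008/month.
At $16.86 per $1,000, that supports 1,008/16.86 × 1,000 ≈ $59,786 → $59,700.
LTV cap: 80% × $667,000 = $533,600 → $533,600.
Binding constraint: payment-to-income.

$59,700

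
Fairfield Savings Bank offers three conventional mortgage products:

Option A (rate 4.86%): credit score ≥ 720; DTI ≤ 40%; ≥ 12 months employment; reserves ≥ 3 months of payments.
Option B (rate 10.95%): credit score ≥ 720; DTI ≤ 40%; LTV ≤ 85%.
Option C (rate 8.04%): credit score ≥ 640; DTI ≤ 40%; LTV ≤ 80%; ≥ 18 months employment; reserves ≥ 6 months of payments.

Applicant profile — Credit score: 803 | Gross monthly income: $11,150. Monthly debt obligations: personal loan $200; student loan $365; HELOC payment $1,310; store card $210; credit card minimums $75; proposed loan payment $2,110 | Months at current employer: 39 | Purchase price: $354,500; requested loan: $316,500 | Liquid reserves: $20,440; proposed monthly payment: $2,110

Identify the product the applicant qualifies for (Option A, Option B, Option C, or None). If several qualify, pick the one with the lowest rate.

Option A

Total debts = (200 + 365 + 1,310 + 210 + 75 + 2,110) = 4,270; DTI = 4,270/11,150 = 38.3%.
LTV = 316,500/354,500 = 89.3%.
Reserves = 20,440/2,110 = 9.7 months.
Option A: score 803 ≥ 720; DTI 38.3% ≤ 40%; employment 39 ≥ 12 mo; reserves 9.7 ≥ 3 mo → qualifies.
Option B: score 803 ≥ 720; DTI 38.3% ≤ 40%; LTV 89.3% > 85% → does not qualify.
Option C: score 803 ≥ 640; DTI 38.3% ≤ 40%; LTV 89.3% > 80%; employment 39 ≥ 18 mo; reserves 9.7 ≥ 6 mo → does not qualify.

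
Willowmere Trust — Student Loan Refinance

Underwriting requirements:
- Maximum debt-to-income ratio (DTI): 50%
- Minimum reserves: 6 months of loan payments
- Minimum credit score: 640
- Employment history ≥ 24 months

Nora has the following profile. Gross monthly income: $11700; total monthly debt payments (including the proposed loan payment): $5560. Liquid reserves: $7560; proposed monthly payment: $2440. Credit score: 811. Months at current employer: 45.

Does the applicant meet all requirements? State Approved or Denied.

DTI: 5,560 ÷ 11,700 = 47.5%, within the 50% cap
Reserves = 7,560/2,440 = 3.1 months < 6
Credit score 811 ≥ 640 (meets)
Employment 45 ≥ 24 months
Fails on reserves.

Denied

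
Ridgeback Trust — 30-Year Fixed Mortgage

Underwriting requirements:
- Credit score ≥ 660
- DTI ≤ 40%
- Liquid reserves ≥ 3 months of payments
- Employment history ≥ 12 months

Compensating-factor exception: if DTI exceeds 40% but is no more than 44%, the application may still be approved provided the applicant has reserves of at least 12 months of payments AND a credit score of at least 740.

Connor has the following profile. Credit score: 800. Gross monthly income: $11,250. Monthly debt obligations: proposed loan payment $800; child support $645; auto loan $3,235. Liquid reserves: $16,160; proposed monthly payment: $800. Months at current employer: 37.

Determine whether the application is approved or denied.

Credit score 800 ≥ 660 (meets base)
Total debts = (800 + 645 + 3,235) = 4,680. DTI: 4,680 ÷ 11,250 = 41.6%, over the 40% base limit.
Reserves = 16,160/800 = 20.2 months ≥ 3
Employment 37 ≥ 12 months
DTI 41.6% is within the 40%–44% exception band; checking compensating factors.
Override check — reserves: 20.2 mo (ok); score: 800 (ok).
Both compensating conditions met → exception applies.

Approved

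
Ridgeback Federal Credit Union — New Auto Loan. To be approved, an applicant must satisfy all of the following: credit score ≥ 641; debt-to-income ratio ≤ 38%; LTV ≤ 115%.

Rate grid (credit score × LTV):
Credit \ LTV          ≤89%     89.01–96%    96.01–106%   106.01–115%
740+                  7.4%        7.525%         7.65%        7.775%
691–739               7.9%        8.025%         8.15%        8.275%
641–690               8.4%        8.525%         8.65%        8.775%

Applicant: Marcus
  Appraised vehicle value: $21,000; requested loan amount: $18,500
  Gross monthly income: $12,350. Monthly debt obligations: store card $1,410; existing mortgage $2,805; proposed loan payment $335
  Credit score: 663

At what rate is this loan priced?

Credit score 663 ≥ 641; Total monthly debts = (1,410 + 2,805 + 335) = 4,550. DTI = 4,550/12,350 = 36.8% ≤ 38%
Loan-to-value = 18,500/21,000 = 88.1% — pass (115% max)
Credit 663 → row 641–690; LTV 88.1% → column ≤89%. Grid cell → 8.4%.

8.4%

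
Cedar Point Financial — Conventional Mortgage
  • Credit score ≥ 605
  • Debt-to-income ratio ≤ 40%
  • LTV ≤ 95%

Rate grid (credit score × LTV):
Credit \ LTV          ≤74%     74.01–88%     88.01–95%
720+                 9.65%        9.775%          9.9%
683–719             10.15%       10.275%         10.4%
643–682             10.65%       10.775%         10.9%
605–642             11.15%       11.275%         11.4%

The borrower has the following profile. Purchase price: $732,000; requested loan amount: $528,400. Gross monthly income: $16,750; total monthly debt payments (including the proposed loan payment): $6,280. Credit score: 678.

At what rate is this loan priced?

Credit score 678 ≥ 605; DTI = 6,280/16,750 = 37.5% ≤ 40%
LTV: 528,400 ÷ 732,000 = 72.2%, within 95% cap
Row: 678 falls in 643–682. Column: 72.2% falls in ≤74%. Rate = 10.65%.

10.65%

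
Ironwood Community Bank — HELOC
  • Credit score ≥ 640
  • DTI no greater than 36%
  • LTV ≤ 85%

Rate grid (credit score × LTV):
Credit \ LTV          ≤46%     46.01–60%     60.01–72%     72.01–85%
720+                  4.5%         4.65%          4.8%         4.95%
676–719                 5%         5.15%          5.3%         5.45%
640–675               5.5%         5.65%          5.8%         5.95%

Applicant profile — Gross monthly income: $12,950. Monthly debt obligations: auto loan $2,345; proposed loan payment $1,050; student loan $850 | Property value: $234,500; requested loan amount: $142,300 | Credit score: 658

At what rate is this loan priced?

5.8%

Credit score 658 ≥ 640; Total monthly debts = (2,345 + 1,050 + 850) = 4,245. DTI = 4,245/12,950 = 32.8% ≤ 36%
LTV: 142,300 ÷ 234,500 = 60.7%, within 85% cap
Credit 658 → row 640–675; LTV 60.7% → column 60.01–72%. Grid cell → 5.8%.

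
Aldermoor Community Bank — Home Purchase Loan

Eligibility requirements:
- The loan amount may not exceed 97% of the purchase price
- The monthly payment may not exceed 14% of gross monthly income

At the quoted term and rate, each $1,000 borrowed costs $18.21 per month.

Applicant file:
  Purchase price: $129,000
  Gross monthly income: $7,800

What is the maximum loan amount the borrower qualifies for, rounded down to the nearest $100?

$59,900

Payment cap: 14% × $7,800 = $1,092/month.
At $18.21 per $1,000, that supports 1,092/18.21 × 1,000 ≈ $59,967 → $59,900.
LTV cap: 97% × $129,000 = $125,130 → $125,100.
Binding constraint: payment-to-income.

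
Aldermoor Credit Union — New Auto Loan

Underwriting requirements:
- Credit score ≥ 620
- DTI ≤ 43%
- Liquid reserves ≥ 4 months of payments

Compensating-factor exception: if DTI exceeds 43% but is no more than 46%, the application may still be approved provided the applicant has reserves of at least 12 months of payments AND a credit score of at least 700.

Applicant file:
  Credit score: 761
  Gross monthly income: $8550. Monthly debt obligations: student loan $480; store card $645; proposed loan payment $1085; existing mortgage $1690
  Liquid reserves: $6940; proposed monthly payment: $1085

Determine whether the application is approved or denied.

Denied

Credit score 761 ≥ 620 (meets base)
Total debts = (480 + 645 + 1,085 + 1,690) = 3,900. DTI = 3,900/8,550 = 45.6% > 43% — standard DTI limit exceeded.
Liquid reserves cover 6,940/1,085 = 6.4 months — ≥ 4 required
DTI 45.6% is within the 43%–46% exception band; checking compensating factors.
Reserves 6.4 < 12 months; credit score 761 ≥ 700.
Compensating-factor requirement not fully met.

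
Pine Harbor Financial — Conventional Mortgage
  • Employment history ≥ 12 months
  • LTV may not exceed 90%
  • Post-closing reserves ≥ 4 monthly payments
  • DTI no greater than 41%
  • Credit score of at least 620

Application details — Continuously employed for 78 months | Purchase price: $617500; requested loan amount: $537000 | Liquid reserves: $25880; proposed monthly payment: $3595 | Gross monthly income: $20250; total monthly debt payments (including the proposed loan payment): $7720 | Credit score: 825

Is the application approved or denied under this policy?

Employment 78 ≥ 12 months
LTV = 537,000/617,500 = 87% ≤ 90%
Reserves: 25,880 ÷ 3,595 = 7.2 months (meets 4-month minimum)
DTI = 7,720/20,250 = 38.1% ≤ 41%
Credit score 825 ≥ 620 (meets)
All criteria satisfied.

Approved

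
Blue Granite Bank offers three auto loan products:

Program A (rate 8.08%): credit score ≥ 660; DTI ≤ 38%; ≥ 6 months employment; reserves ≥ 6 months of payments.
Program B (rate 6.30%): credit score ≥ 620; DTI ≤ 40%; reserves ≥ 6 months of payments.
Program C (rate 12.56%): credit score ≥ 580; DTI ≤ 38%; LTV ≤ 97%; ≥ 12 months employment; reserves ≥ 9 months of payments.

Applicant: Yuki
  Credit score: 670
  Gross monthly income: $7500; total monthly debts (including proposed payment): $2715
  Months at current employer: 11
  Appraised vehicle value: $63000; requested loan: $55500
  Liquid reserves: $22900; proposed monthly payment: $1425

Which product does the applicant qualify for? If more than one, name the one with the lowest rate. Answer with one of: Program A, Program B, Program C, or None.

DTI = 2,715/7,500 = 36.2%.
LTV = 55,500/63,000 = 88.1%.
Reserves = 22,900/1,425 = 16.1 months.
Program A: score 670 ≥ 660; DTI 36.2% ≤ 38%; employment 11 ≥ 6 mo; reserves 16.1 ≥ 6 mo → qualifies.
Program B: score 670 ≥ 620; DTI 36.2% ≤ 40%; reserves 16.1 ≥ 6 mo → qualifies.
Program C: score 670 ≥ 580; DTI 36.2% ≤ 38%; LTV 88.1% ≤ 97%; employment 11 < 12 mo; reserves 16.1 ≥ 9 mo → does not qualify.
Qualifying: Program A, Program B. Lowest rate is 6.30% → Program B.

Program B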